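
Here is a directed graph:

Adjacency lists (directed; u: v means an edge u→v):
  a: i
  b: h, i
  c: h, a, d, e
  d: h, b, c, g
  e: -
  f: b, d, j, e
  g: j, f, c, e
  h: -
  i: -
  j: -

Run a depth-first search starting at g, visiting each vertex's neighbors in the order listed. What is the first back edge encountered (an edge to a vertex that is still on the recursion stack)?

DFS from g (visiting each vertex's neighbors in the order listed); mark gray on enter, black on exit:
g gray
  j gray
  j black
  f gray
    b gray
      h gray
      h black
      i gray
      i black
    b black
    d gray
      d→h: h black — skip
      d→b: b black — skip
      c gray
        c→h: h black — skip
        a gray
          a→i: i black — skip
        a black
        c→d: d is gray → back edge
First back edge: c → d.

c→d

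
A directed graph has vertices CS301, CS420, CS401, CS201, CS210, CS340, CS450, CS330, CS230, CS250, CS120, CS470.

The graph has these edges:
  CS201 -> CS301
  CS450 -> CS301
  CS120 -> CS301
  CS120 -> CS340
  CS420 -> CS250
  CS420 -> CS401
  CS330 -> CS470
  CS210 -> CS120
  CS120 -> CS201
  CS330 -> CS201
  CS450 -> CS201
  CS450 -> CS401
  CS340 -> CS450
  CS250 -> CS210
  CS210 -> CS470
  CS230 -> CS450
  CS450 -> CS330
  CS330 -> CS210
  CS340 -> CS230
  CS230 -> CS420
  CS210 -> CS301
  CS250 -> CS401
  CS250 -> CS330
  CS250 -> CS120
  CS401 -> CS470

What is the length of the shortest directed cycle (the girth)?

5

For each vertex v, BFS finds the shortest path from v back to v.
The shortest such closed walk is CS340 → CS230 → CS420 → CS250 → CS120 → CS340, length 5.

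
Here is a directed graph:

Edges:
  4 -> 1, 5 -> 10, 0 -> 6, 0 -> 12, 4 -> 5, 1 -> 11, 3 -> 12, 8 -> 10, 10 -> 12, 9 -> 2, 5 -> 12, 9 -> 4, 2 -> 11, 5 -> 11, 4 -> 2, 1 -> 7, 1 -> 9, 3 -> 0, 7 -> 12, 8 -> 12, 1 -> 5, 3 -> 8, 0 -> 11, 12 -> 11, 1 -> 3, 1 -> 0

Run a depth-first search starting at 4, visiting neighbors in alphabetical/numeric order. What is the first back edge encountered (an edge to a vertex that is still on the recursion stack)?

9->4

DFS from 4 (visiting neighbors in alphabetical/numeric order); mark gray on enter, black on exit:
4 gray
  1 gray
    0 gray
      6 gray
      6 black
      11 gray
      11 black
      12 gray
        12→11: 11 black — skip
      12 black
    0 black
    3 gray
      3→0: 0 black — skip
      8 gray
        10 gray
          10→12: 12 black — skip
        10 black
        8→12: 12 black — skip
      8 black
      3→12: 12 black — skip
    3 black
    5 gray
      5→10: 10 black — skip
      5→11: 11 black — skip
      5→12: 12 black — skip
    5 black
    7 gray
      7→12: 12 black — skip
    7 black
    9 gray
      2 gray
        2→11: 11 black — skip
      2 black
      9→4: 4 is gray → back edge
First back edge: 9 → 4.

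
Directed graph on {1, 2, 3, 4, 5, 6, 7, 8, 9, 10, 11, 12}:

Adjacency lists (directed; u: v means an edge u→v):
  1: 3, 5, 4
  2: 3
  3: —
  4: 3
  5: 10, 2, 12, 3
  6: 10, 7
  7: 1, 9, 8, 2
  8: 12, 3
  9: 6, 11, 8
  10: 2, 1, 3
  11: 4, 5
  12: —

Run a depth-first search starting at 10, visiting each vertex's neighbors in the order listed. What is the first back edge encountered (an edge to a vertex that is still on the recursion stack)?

5→10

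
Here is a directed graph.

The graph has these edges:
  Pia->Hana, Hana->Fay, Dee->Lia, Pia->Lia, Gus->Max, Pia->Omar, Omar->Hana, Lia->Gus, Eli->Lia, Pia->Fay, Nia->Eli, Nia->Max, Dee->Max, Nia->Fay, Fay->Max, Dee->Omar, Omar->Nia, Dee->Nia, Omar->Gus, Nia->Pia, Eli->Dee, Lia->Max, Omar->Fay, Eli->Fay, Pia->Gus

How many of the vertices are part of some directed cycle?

A vertex is on a directed cycle iff it belongs to a strongly connected component of size ≥ 2 (or has a self-loop).
The vertices on cycles are {Dee, Eli, Nia, Pia, Omar} — 5 in total.

5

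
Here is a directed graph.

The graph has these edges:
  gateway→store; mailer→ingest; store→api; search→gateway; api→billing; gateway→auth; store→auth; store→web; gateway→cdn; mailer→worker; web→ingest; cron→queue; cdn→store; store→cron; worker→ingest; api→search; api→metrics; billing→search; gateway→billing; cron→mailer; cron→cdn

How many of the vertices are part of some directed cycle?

7

A vertex is on a directed cycle iff it belongs to a strongly connected component of size ≥ 2 (or has a self-loop).
The vertices on cycles are {api, cdn, cron, store, search, billing, gateway} — 7 in total.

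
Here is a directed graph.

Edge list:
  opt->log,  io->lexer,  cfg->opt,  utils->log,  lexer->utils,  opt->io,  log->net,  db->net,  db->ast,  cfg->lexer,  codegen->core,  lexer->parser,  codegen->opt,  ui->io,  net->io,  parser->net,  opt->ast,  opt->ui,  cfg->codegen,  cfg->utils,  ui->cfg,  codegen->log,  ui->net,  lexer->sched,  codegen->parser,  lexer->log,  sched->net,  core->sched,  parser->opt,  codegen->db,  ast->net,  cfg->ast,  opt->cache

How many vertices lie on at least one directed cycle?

14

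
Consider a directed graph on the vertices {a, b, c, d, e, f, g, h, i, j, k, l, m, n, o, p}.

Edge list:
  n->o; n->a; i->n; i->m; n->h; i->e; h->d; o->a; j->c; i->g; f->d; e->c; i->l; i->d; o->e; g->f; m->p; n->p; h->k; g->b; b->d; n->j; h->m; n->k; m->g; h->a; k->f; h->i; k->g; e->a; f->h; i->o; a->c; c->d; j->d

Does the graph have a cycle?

DFS with white/gray/black marking, starting from i:
i gray
  m gray
    g gray
      b gray
        d gray
        d black
      b black
      f gray
        f→d: d black — skip
        h gray
          h→d: d black — skip
          h→i: i is gray → back edge
Back edge found, so a cycle exists: i → m → g → f → h → i.

Yes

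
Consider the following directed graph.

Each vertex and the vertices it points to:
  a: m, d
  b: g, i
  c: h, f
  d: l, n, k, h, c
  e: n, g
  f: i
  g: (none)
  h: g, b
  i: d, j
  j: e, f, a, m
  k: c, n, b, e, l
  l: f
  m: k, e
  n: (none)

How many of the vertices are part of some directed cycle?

A vertex is on a directed cycle iff it belongs to a strongly connected component of size ≥ 2 (or has a self-loop).
The vertices on cycles are {a, b, c, d, f, h, i, j, k, l, m} — 11 in total.

11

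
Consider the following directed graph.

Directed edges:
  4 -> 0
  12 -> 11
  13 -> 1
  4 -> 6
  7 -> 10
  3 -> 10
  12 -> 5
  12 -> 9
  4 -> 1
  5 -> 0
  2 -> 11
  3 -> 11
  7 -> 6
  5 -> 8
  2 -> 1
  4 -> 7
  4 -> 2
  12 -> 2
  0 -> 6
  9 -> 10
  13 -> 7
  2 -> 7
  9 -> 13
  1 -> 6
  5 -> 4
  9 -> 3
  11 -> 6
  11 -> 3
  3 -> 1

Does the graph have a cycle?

Yes

DFS with white/gray/black marking, starting from 1:
1 gray
  6 gray
  6 black
1 black
3 gray
  11 gray
    11→6: 6 black — skip
    11→3: 3 is gray → back edge
Back edge found, so a cycle exists: 3 → 11 → 3.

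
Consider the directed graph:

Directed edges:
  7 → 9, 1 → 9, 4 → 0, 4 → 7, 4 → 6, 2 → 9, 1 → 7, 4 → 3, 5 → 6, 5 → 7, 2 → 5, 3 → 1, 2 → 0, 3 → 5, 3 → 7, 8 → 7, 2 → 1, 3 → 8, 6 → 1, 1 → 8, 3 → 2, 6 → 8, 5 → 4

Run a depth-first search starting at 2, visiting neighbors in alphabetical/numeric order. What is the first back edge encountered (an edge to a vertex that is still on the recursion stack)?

3->2

DFS from 2 (visiting neighbors in alphabetical/numeric order); mark gray on enter, black on exit:
2 gray
  0 gray
  0 black
  1 gray
    7 gray
      9 gray
      9 black
    7 black
    8 gray
      8→7: 7 black — skip
    8 black
    1→9: 9 black — skip
  1 black
  5 gray
    4 gray
      4→0: 0 black — skip
      3 gray
        3→1: 1 black — skip
        3→2: 2 is gray → back edge
First back edge: 3 → 2.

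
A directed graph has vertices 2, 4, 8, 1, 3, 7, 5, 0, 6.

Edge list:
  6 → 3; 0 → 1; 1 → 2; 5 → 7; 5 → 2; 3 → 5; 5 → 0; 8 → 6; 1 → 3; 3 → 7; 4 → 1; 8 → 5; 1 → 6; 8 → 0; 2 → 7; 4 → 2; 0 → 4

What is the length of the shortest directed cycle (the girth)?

4

For each vertex v, BFS finds the shortest path from v back to v.
The shortest such closed walk is 0 → 1 → 3 → 5 → 0, length 4.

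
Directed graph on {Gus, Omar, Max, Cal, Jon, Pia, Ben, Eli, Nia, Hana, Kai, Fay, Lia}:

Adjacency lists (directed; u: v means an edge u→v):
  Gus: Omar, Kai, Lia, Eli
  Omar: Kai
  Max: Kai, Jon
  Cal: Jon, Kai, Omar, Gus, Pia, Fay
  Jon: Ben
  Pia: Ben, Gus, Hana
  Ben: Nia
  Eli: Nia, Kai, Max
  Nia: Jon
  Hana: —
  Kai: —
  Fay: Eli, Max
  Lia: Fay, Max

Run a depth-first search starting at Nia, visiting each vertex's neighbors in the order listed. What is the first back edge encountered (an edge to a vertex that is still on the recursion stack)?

DFS from Nia (visiting each vertex's neighbors in the order listed); mark gray on enter, black on exit:
Nia gray
  Jon gray
    Ben gray
      Ben→Nia: Nia is gray → back edge
First back edge: Ben → Nia.

Ben→Nia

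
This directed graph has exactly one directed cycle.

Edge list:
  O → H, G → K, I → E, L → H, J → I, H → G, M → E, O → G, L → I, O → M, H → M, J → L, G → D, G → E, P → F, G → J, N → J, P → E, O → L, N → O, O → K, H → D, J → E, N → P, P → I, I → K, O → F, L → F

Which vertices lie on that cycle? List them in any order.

DFS with gray/black marking from H:
H gray
  M gray
    E gray
    E black
  M black
  G gray
    D gray
    D black
    K gray
    K black
    G→E: E black — skip
    J gray
      I gray
        I→E: E black — skip
        I→K: K black — skip
      I black
      J→E: E black — skip
      L gray
        L→I: I black — skip
        F gray
        F black
        L→H: H is gray → back edge
Back edge closes the cycle H → G → J → L → H; its vertices are {G, H, J, L}.

G, H, J, L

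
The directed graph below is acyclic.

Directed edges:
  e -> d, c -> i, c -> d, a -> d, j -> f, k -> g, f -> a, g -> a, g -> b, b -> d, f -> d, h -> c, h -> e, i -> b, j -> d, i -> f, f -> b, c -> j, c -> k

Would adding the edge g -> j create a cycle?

No

Adding g→j creates a cycle iff j can already reach g.
Explore from j: no path reaches g. The graph stays acyclic.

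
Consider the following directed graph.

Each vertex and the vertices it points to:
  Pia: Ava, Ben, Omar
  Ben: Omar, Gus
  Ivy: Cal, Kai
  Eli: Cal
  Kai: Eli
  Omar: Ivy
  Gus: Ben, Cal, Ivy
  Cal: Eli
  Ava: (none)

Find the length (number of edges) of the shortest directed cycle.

For each vertex v, BFS finds the shortest path from v back to v.
The shortest such closed walk is Ben → Gus → Ben, length 2.

2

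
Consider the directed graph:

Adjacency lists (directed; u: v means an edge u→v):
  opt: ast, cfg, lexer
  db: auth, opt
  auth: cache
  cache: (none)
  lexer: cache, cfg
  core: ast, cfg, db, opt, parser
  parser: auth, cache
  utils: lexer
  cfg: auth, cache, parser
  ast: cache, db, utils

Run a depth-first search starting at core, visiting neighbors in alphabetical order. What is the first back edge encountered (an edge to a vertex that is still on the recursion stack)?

DFS from core (visiting neighbors in alphabetical order); mark gray on enter, black on exit:
core gray
  ast gray
    cache gray
    cache black
    db gray
      auth gray
        auth→cache: cache black — skip
      auth black
      opt gray
        opt→ast: ast is gray → back edge
First back edge: opt → ast.

opt->ast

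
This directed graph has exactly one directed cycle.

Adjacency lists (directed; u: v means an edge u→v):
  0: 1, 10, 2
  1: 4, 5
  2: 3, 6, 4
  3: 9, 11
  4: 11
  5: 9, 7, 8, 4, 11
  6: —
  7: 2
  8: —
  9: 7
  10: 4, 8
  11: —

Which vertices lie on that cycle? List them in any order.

2, 3, 7, 9

DFS with gray/black marking from 2:
2 gray
  3 gray
    9 gray
      7 gray
        7→2: 2 is gray → back edge
Back edge closes the cycle 2 → 3 → 9 → 7 → 2; its vertices are {2, 3, 7, 9}.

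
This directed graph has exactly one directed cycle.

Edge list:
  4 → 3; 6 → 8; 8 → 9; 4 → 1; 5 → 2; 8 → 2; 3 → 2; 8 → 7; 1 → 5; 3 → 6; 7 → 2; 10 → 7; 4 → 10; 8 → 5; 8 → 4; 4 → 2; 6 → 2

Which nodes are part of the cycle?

3, 4, 6, 8

DFS with gray/black marking from 8:
8 gray
  4 gray
    1 gray
      5 gray
        2 gray
        2 black
      5 black
    1 black
    4→2: 2 black — skip
    10 gray
      7 gray
        7→2: 2 black — skip
      7 black
    10 black
    3 gray
      3→2: 2 black — skip
      6 gray
        6→8: 8 is gray → back edge
Back edge closes the cycle 8 → 4 → 3 → 6 → 8; its vertices are {3, 4, 6, 8}.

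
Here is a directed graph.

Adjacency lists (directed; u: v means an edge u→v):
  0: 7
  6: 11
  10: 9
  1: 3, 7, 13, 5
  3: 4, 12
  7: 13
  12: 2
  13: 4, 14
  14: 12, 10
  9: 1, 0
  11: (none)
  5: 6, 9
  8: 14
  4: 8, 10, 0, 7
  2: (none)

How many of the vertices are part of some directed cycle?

A vertex is on a directed cycle iff it belongs to a strongly connected component of size ≥ 2 (or has a self-loop).
The vertices on cycles are {0, 1, 3, 4, 5, 7, 8, 9, 10, 13, 14} — 11 in total.

11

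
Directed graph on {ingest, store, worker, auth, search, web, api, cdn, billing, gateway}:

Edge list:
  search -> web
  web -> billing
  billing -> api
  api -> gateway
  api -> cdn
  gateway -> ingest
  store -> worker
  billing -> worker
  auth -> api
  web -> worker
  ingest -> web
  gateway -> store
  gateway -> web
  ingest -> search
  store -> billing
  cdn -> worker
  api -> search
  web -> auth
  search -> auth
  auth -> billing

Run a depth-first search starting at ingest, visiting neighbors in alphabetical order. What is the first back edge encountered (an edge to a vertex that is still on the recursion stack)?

DFS from ingest (visiting neighbors in alphabetical order); mark gray on enter, black on exit:
ingest gray
  search gray
    auth gray
      api gray
        cdn gray
          worker gray
          worker black
        cdn black
        gateway gray
          gateway→ingest: ingest is gray → back edge
First back edge: gateway → ingest.

gateway→ingest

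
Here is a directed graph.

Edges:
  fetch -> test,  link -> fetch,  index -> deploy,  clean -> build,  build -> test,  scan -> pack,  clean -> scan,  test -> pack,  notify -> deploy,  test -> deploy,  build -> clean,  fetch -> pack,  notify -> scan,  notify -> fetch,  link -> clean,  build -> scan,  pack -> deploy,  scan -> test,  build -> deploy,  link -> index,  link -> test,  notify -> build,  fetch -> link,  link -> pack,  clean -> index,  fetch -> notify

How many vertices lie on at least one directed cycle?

5

A vertex is on a directed cycle iff it belongs to a strongly connected component of size ≥ 2 (or has a self-loop).
The vertices on cycles are {link, build, clean, fetch, notify} — 5 in total.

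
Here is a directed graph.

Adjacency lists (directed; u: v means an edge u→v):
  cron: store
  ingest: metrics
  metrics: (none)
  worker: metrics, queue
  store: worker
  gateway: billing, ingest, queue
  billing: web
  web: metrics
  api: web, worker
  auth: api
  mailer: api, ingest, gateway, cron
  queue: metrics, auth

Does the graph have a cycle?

Yes

DFS with white/gray/black marking, starting from billing:
billing gray
  web gray
    metrics gray
    metrics black
  web black
billing black
cron gray
  store gray
    worker gray
      worker→metrics: metrics black — skip
      queue gray
        queue→metrics: metrics black — skip
        auth gray
          api gray
            api→web: web black — skip
            api→worker: worker is gray → back edge
Back edge found, so a cycle exists: worker → queue → auth → api → worker.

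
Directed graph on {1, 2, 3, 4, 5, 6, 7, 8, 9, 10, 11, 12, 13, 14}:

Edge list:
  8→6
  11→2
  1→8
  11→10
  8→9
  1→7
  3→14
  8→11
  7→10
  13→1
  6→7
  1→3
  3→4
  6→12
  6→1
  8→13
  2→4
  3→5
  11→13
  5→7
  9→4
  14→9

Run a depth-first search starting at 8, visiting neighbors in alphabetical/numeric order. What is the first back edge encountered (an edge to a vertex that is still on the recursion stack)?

DFS from 8 (visiting neighbors in alphabetical/numeric order); mark gray on enter, black on exit:
8 gray
  6 gray
    1 gray
      3 gray
        4 gray
        4 black
        5 gray
          7 gray
            10 gray
            10 black
          7 black
        5 black
        14 gray
          9 gray
            9→4: 4 black — skip
          9 black
        14 black
      3 black
      1→7: 7 black — skip
      1→8: 8 is gray → back edge
First back edge: 1 → 8.

1->8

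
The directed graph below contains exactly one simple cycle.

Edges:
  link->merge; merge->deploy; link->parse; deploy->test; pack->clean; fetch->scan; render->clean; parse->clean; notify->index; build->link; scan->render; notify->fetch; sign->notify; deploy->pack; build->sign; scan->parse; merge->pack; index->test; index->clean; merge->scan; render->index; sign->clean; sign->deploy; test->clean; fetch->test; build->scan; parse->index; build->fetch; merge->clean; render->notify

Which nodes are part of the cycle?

scan, fetch, notify, render

DFS with gray/black marking from fetch:
fetch gray
  scan gray
    parse gray
      clean gray
      clean black
      index gray
        test gray
          test→clean: clean black — skip
        test black
        index→clean: clean black — skip
      index black
    parse black
    render gray
      render→clean: clean black — skip
      render→index: index black — skip
      notify gray
        notify→index: index black — skip
        notify→fetch: fetch is gray → back edge
Back edge closes the cycle fetch → scan → render → notify → fetch; its vertices are {scan, fetch, notify, render}.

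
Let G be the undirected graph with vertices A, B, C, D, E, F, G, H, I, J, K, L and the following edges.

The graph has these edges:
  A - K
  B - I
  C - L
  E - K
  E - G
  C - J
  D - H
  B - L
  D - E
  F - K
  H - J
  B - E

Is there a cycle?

DFS, tracking each vertex's parent; an edge to a visited non-parent vertex closes a cycle.
Start from K:
visit K (parent –)
  visit A (parent K)
    A–K: parent, skip
  visit F (parent K)
    F–K: parent, skip
  visit E (parent K)
    visit D (parent E)
      visit H (parent D)
        visit J (parent H)
          visit C (parent J)
            visit L (parent C)
              L–C: parent, skip
              visit B (parent L)
                visit I (parent B)
                  I–B: parent, skip
                B–E: E visited and ≠ parent → cycle
Cycle: E – D – H – J – C – L – B – E.

Yes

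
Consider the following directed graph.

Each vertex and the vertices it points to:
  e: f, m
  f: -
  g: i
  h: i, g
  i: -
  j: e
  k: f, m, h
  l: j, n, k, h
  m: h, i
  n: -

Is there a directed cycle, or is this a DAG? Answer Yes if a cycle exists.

No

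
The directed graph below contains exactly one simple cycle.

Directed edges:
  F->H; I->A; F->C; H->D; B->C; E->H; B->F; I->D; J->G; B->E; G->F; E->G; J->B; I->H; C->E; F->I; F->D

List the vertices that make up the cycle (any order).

DFS with gray/black marking from G:
G gray
  F gray
    D gray
    D black
    C gray
      E gray
        H gray
          H→D: D black — skip
        H black
        E→G: G is gray → back edge
Back edge closes the cycle G → F → C → E → G; its vertices are {C, E, F, G}.

C, E, F, G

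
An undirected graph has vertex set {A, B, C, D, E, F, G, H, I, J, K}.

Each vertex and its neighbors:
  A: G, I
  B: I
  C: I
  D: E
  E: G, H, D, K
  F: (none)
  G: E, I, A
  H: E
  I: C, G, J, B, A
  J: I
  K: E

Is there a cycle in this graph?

Yes

DFS, tracking each vertex's parent; an edge to a visited non-parent vertex closes a cycle.
Start from D:
visit D (parent –)
  visit E (parent D)
    visit G (parent E)
      G–E: parent, skip
      visit I (parent G)
        visit C (parent I)
          C–I: parent, skip
        I–G: parent, skip
        visit J (parent I)
          J–I: parent, skip
        visit B (parent I)
          B–I: parent, skip
        visit A (parent I)
          A–G: G visited and ≠ parent → cycle
Cycle: G – I – A – G.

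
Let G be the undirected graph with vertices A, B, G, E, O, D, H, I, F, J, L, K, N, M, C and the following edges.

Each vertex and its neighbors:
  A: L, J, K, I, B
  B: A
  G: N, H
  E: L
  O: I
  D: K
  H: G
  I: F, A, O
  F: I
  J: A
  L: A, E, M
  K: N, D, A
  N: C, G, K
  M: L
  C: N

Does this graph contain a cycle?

DFS, tracking each vertex's parent; an edge to a visited non-parent vertex closes a cycle.
Start from G:
visit G (parent –)
  visit N (parent G)
    visit C (parent N)
      C–N: parent, skip
    N–G: parent, skip
    visit K (parent N)
      K–N: parent, skip
      visit D (parent K)
        D–K: parent, skip
      visit A (parent K)
        visit L (parent A)
          L–A: parent, skip
          visit E (parent L)
            E–L: parent, skip
          visit M (parent L)
            M–L: parent, skip
        visit J (parent A)
          J–A: parent, skip
        A–K: parent, skip
        visit I (parent A)
          visit F (parent I)
            F–I: parent, skip
          I–A: parent, skip
          visit O (parent I)
            O–I: parent, skip
        visit B (parent A)
          B–A: parent, skip
  visit H (parent G)
    H–G: parent, skip
No non-parent visited neighbor found — the graph is a forest.

No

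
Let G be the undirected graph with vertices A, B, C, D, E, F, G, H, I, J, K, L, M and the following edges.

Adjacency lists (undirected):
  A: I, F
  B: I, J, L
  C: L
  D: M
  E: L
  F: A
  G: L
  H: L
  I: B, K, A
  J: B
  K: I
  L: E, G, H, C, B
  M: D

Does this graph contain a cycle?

DFS, tracking each vertex's parent; an edge to a visited non-parent vertex closes a cycle.
Start from H:
visit H (parent –)
  visit L (parent H)
    visit E (parent L)
      E–L: parent, skip
    visit G (parent L)
      G–L: parent, skip
    L–H: parent, skip
    visit C (parent L)
      C–L: parent, skip
    visit B (parent L)
      visit I (parent B)
        I–B: parent, skip
        visit K (parent I)
          K–I: parent, skip
        visit A (parent I)
          A–I: parent, skip
          visit F (parent A)
            F–A: parent, skip
      visit J (parent B)
        J–B: parent, skip
      B–L: parent, skip
visit D (parent –)
  visit M (parent D)
    M–D: parent, skip
No non-parent visited neighbor found — the graph is a forest.

No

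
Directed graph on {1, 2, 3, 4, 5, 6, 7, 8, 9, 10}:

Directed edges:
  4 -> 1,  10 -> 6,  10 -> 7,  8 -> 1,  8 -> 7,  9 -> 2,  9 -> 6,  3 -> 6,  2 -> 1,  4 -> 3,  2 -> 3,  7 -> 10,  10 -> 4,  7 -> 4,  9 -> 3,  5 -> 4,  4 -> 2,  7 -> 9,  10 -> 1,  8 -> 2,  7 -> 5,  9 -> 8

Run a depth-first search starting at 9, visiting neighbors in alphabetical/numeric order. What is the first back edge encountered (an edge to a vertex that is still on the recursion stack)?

DFS from 9 (visiting neighbors in alphabetical/numeric order); mark gray on enter, black on exit:
9 gray
  2 gray
    1 gray
    1 black
    3 gray
      6 gray
      6 black
    3 black
  2 black
  9→3: 3 black — skip
  9→6: 6 black — skip
  8 gray
    8→1: 1 black — skip
    8→2: 2 black — skip
    7 gray
      4 gray
        4→1: 1 black — skip
        4→2: 2 black — skip
        4→3: 3 black — skip
      4 black
      5 gray
        5→4: 4 black — skip
      5 black
      7→9: 9 is gray → back edge
First back edge: 7 → 9.

7->9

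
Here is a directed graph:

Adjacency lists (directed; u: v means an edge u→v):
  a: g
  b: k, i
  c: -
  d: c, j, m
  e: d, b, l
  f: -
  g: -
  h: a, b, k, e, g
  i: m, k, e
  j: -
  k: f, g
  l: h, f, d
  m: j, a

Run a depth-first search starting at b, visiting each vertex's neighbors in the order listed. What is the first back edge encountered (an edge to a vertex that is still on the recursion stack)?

DFS from b (visiting each vertex's neighbors in the order listed); mark gray on enter, black on exit:
b gray
  k gray
    f gray
    f black
    g gray
    g black
  k black
  i gray
    m gray
      j gray
      j black
      a gray
        a→g: g black — skip
      a black
    m black
    i→k: k black — skip
    e gray
      d gray
        c gray
        c black
        d→j: j black — skip
        d→m: m black — skip
      d black
      e→b: b is gray → back edge
First back edge: e → b.

e->b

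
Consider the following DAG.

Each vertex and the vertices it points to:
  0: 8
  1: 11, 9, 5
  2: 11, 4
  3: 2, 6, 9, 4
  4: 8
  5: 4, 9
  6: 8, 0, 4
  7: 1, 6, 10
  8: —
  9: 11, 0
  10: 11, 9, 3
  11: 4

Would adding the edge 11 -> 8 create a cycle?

No

Adding 11→8 creates a cycle iff 8 can already reach 11.
Explore from 8: no path reaches 11. The graph stays acyclic.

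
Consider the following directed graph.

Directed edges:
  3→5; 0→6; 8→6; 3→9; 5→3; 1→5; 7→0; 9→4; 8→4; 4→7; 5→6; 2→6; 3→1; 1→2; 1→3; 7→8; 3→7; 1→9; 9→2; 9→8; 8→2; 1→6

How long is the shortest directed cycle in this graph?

2

For each vertex v, BFS finds the shortest path from v back to v.
The shortest such closed walk is 3 → 5 → 3, length 2.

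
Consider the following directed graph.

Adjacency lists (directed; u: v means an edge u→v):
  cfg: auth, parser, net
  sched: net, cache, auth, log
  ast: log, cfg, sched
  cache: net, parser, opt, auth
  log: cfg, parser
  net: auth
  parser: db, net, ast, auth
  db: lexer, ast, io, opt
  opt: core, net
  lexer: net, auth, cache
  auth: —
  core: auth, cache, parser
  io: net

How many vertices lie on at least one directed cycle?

10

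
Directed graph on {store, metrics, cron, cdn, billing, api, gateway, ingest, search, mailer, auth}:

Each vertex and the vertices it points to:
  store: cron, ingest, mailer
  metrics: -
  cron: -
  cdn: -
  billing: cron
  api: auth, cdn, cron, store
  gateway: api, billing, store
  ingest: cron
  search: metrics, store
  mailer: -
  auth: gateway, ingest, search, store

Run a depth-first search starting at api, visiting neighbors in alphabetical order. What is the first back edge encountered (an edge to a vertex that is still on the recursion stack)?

DFS from api (visiting neighbors in alphabetical order); mark gray on enter, black on exit:
api gray
  auth gray
    gateway gray
      gateway→api: api is gray → back edge
First back edge: gateway → api.

gateway→api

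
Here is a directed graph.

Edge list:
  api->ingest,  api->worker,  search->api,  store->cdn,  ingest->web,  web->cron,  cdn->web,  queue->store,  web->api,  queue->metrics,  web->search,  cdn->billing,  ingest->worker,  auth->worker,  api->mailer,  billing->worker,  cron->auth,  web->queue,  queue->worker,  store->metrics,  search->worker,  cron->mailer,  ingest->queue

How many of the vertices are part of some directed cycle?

A vertex is on a directed cycle iff it belongs to a strongly connected component of size ≥ 2 (or has a self-loop).
The vertices on cycles are {api, cdn, web, queue, store, ingest, search} — 7 in total.

7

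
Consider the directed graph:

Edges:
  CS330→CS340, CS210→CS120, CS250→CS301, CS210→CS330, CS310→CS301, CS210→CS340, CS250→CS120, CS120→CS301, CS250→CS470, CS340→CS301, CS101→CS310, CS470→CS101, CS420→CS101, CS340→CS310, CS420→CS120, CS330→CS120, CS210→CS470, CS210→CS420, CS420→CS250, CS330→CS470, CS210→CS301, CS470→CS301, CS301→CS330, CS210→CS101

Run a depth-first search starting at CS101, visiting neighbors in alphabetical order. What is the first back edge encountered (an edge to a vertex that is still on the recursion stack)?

DFS from CS101 (visiting neighbors in alphabetical order); mark gray on enter, black on exit:
CS101 gray
  CS310 gray
    CS301 gray
      CS330 gray
        CS120 gray
          CS120→CS301: CS301 is gray → back edge
First back edge: CS120 → CS301.

CS120→CS301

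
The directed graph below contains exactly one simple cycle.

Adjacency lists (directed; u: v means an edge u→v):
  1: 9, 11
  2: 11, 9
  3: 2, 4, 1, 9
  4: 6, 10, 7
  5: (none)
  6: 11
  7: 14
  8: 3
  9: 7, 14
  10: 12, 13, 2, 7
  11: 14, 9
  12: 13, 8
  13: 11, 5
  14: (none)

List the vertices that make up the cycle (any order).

3, 4, 8, 10, 12

DFS with gray/black marking from 10:
10 gray
  12 gray
    13 gray
      11 gray
        14 gray
        14 black
        9 gray
          7 gray
            7→14: 14 black — skip
          7 black
          9→14: 14 black — skip
        9 black
      11 black
      5 gray
      5 black
    13 black
    8 gray
      3 gray
        2 gray
          2→11: 11 black — skip
          2→9: 9 black — skip
        2 black
        4 gray
          6 gray
            6→11: 11 black — skip
          6 black
          4→10: 10 is gray → back edge
Back edge closes the cycle 10 → 12 → 8 → 3 → 4 → 10; its vertices are {3, 4, 8, 10, 12}.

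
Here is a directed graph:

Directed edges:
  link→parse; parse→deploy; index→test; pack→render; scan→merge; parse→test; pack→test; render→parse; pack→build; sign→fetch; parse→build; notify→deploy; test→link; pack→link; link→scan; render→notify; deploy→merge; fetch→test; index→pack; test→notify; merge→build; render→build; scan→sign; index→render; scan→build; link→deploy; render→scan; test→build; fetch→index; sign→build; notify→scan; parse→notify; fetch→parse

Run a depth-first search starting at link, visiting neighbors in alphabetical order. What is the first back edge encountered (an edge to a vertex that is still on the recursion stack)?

pack->link

DFS from link (visiting neighbors in alphabetical order); mark gray on enter, black on exit:
link gray
  deploy gray
    merge gray
      build gray
      build black
    merge black
  deploy black
  parse gray
    parse→build: build black — skip
    parse→deploy: deploy black — skip
    notify gray
      notify→deploy: deploy black — skip
      scan gray
        scan→build: build black — skip
        scan→merge: merge black — skip
        sign gray
          sign→build: build black — skip
          fetch gray
            index gray
              pack gray
                pack→build: build black — skip
                pack→link: link is gray → back edge
First back edge: pack → link.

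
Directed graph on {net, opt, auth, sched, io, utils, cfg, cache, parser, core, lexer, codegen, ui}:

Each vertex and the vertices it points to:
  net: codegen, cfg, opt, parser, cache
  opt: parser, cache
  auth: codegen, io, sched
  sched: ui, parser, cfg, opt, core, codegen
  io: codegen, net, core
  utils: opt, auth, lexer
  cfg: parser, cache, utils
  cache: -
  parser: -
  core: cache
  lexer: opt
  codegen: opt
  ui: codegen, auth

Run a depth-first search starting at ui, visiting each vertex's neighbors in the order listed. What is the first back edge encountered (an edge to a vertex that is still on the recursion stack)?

utils→auth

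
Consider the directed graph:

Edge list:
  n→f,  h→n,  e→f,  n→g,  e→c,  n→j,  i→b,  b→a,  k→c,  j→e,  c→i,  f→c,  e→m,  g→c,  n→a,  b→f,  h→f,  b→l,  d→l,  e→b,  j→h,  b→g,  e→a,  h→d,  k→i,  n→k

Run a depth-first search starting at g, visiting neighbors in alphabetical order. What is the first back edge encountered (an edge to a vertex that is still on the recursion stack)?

DFS from g (visiting neighbors in alphabetical order); mark gray on enter, black on exit:
g gray
  c gray
    i gray
      b gray
        a gray
        a black
        f gray
          f→c: c is gray → back edge
First back edge: f → c.

f->c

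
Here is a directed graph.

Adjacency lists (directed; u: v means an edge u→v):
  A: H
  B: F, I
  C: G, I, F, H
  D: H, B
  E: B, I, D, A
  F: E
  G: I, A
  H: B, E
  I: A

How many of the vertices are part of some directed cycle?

7

A vertex is on a directed cycle iff it belongs to a strongly connected component of size ≥ 2 (or has a self-loop).
The vertices on cycles are {A, B, D, E, F, H, I} — 7 in total.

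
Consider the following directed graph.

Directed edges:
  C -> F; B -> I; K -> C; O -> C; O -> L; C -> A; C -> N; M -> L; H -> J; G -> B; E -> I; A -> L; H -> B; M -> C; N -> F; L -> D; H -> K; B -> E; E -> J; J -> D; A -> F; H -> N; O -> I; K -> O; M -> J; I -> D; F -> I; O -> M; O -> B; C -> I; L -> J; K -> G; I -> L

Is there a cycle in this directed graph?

No

DFS with white/gray/black marking, starting from L:
L gray
  J gray
    D gray
    D black
  J black
  L→D: D black — skip
L black
H gray
  N gray
    F gray
      I gray
        I→D: D black — skip
        I→L: L black — skip
      I black
    F black
  N black
  H→J: J black — skip
  K gray
    C gray
      A gray
        A→F: F black — skip
        A→L: L black — skip
      A black
      C→F: F black — skip
      C→N: N black — skip
      C→I: I black — skip
    C black
    O gray
      O→C: C black — skip
      B gray
        E gray
          E→J: J black — skip
          E→I: I black — skip
        E black
        B→I: I black — skip
      B black
      O→L: L black — skip
      M gray
        M→J: J black — skip
        M→C: C black — skip
        M→L: L black — skip
      M black
      O→I: I black — skip
    O black
    G gray
      G→B: B black — skip
    G black
  K black
  H→B: B black — skip
H black
Every edge goes to a white or black vertex — no back edge, so the graph is acyclic.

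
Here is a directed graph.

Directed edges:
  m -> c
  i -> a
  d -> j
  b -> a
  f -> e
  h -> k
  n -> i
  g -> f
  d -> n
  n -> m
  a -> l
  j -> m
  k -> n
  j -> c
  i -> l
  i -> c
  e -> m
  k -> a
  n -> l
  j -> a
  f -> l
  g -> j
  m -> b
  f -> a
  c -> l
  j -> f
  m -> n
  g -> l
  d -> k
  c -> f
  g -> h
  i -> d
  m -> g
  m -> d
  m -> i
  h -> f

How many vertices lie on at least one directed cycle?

A vertex is on a directed cycle iff it belongs to a strongly connected component of size ≥ 2 (or has a self-loop).
The vertices on cycles are {c, d, e, f, g, h, i, j, k, m, n} — 11 in total.

11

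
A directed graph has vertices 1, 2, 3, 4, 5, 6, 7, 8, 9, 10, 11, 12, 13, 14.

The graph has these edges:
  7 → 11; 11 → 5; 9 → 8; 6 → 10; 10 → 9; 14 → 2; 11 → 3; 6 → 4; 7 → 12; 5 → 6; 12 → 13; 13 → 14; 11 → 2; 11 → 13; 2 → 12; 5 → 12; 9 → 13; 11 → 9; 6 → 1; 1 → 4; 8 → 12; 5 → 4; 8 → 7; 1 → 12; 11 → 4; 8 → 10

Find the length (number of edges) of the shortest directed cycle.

3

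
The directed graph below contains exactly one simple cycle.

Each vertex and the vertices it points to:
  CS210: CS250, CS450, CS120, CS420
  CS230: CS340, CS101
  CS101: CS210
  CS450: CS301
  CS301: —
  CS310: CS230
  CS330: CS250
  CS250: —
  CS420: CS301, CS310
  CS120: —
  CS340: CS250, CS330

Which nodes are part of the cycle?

CS101, CS210, CS230, CS310, CS420

DFS with gray/black marking from CS230:
CS230 gray
  CS340 gray
    CS250 gray
    CS250 black
    CS330 gray
      CS330→CS250: CS250 black — skip
    CS330 black
  CS340 black
  CS101 gray
    CS210 gray
      CS210→CS250: CS250 black — skip
      CS450 gray
        CS301 gray
        CS301 black
      CS450 black
      CS120 gray
      CS120 black
      CS420 gray
        CS420→CS301: CS301 black — skip
        CS310 gray
          CS310→CS230: CS230 is gray → back edge
Back edge closes the cycle CS230 → CS101 → CS210 → CS420 → CS310 → CS230; its vertices are {CS101, CS210, CS230, CS310, CS420}.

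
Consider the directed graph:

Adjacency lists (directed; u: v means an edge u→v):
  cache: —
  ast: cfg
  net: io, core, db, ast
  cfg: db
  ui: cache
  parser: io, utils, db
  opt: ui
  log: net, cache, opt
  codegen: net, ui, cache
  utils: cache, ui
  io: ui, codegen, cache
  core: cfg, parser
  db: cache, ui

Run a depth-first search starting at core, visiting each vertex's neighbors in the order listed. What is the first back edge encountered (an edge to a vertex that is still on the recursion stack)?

DFS from core (visiting each vertex's neighbors in the order listed); mark gray on enter, black on exit:
core gray
  cfg gray
    db gray
      cache gray
      cache black
      ui gray
        ui→cache: cache black — skip
      ui black
    db black
  cfg black
  parser gray
    io gray
      io→ui: ui black — skip
      codegen gray
        net gray
          net→io: io is gray → back edge
First back edge: net → io.

net->io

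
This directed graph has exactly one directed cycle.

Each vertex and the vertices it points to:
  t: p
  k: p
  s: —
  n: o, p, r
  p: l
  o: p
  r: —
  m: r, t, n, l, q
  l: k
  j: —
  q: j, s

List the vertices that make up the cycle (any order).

DFS with gray/black marking from p:
p gray
  l gray
    k gray
      k→p: p is gray → back edge
Back edge closes the cycle p → l → k → p; its vertices are {k, l, p}.

k, l, p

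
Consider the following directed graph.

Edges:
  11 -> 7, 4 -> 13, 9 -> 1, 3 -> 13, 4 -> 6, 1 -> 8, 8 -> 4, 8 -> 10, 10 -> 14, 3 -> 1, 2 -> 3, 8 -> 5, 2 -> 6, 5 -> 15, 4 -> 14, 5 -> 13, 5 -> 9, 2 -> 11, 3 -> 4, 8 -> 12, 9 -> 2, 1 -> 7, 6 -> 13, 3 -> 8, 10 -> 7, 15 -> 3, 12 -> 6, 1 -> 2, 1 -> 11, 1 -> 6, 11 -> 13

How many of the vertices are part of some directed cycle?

7

A vertex is on a directed cycle iff it belongs to a strongly connected component of size ≥ 2 (or has a self-loop).
The vertices on cycles are {1, 2, 3, 5, 8, 9, 15} — 7 in total.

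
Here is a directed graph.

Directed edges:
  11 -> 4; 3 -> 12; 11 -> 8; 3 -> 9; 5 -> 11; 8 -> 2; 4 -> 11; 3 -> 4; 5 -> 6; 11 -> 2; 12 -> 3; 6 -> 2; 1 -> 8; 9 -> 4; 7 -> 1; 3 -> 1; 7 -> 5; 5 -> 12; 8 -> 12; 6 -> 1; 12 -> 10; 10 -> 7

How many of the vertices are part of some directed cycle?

11

A vertex is on a directed cycle iff it belongs to a strongly connected component of size ≥ 2 (or has a self-loop).
The vertices on cycles are {1, 3, 4, 5, 6, 7, 8, 9, 10, 11, 12} — 11 in total.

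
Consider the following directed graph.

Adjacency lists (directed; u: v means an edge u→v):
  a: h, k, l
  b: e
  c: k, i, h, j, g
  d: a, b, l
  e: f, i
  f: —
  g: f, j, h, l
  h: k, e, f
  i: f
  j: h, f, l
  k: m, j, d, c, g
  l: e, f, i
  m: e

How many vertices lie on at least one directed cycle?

A vertex is on a directed cycle iff it belongs to a strongly connected component of size ≥ 2 (or has a self-loop).
The vertices on cycles are {a, c, d, g, h, j, k} — 7 in total.

7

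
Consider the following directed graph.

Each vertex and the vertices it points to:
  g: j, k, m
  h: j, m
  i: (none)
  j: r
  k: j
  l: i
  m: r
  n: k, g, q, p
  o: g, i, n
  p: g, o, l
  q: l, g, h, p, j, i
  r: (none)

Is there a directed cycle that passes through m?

No

m lies on a cycle iff there is a path from m back to itself.
Exploring from m, it never reaches itself; equivalently, its strongly connected component is a singleton.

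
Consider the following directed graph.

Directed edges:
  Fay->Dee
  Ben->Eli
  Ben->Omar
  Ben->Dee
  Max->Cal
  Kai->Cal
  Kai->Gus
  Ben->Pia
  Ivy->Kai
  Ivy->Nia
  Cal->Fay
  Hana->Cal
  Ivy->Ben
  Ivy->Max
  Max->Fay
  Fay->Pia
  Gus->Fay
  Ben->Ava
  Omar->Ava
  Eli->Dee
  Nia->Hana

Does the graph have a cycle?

No

DFS with white/gray/black marking, starting from Gus:
Gus gray
  Fay gray
    Dee gray
    Dee black
    Pia gray
    Pia black
  Fay black
Gus black
Cal gray
  Cal→Fay: Fay black — skip
Cal black
Hana gray
  Hana→Cal: Cal black — skip
Hana black
Max gray
  Max→Fay: Fay black — skip
  Max→Cal: Cal black — skip
Max black
Omar gray
  Ava gray
  Ava black
Omar black
Ben gray
  Ben→Pia: Pia black — skip
  Ben→Omar: Omar black — skip
  Eli gray
    Eli→Dee: Dee black — skip
  Eli black
  Ben→Ava: Ava black — skip
  Ben→Dee: Dee black — skip
Ben black
Nia gray
  Nia→Hana: Hana black — skip
Nia black
Ivy gray
  Ivy→Max: Max black — skip
  Ivy→Nia: Nia black — skip
  Ivy→Ben: Ben black — skip
  Kai gray
    Kai→Cal: Cal black — skip
    Kai→Gus: Gus black — skip
  Kai black
Ivy black
Every edge goes to a white or black vertex — no back edge, so the graph is acyclic.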